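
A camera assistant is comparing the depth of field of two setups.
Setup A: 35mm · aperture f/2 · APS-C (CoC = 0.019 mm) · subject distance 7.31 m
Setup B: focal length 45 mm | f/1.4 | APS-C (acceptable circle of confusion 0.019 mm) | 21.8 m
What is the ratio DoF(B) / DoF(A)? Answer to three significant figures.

Setup A: H = 35²/(2×0.019) + 35 ≈ 32271.8 mm; DoF = Df − Dn = 9440.5 − 5964.1 ≈ 3476.4 mm.
Setup B: H = 45²/(1.4×0.019) + 45 ≈ 76172.8 mm; DoF = Df − Dn = 30522 − 16955 ≈ 13567 mm.
Ratio = 13567 / 3476.4 ≈ 3.90.

3.90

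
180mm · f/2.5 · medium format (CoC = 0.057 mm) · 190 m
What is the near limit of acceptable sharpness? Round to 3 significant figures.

104 m

Hyperfocal distance H = f²/(N·c) + f = 180²/(2.5 × 0.057) + 180 = 32400/0.1425 + 180 ≈ 227548.4 mm ≈ 227.5 m.
Near limit Dn = s·(H − f)/(H + s − 2f) = 190000 × (227548.4 − 180) / (227548.4 + 190000 − 2 × 180) = 190000 × 227368.4 / 417188.4 ≈ 103550 mm ≈ 104 m.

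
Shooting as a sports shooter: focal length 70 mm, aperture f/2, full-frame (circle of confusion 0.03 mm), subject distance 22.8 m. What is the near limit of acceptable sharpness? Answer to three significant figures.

17.8 m

Hyperfocal distance H = f²/(N·c) + f = 70²/(2 × 0.03) + 70 = 4900/0.06 + 70 ≈ 81736.7 mm ≈ 81.74 m.
Near limit Dn = s·(H − f)/(H + s − 2f) = 22800 × (81736.7 − 70) / (81736.7 + 22800 − 2 × 70) = 22800 × 81666.7 / 104396.7 ≈ 17836 mm ≈ 17.8 m.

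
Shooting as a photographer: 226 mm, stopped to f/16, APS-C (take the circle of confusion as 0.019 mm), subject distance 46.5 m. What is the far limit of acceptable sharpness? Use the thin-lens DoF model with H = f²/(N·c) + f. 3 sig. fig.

Hyperfocal distance H = f²/(N·c) + f = 226²/(16 × 0.019) + 226 = 51076/0.304 + 226 ≈ 168239.2 mm ≈ 168.2 m.
Far limit Df = s·(H − f)/(H − s) = 46500 × (168239.2 − 226) / (168239.2 − 46500) = 46500 × 168013.2 / 121739.2 ≈ 64175 mm ≈ 64.2 m.

64.2 m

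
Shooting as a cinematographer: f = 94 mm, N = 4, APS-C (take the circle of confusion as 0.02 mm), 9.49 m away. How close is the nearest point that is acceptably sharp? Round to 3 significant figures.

8.75 m

Hyperfocal distance H = f²/(N·c) + f = 94²/(4 × 0.02) + 94 = 8836/0.08 + 94 ≈ 110544.0 mm ≈ 110.5 m.
Near limit Dn = s·(H − f)/(H + s − 2f) = 9490 × (110544.0 − 94) / (110544.0 + 9490 − 2 × 94) = 9490 × 110450.0 / 119846.0 ≈ 8746.0 mm ≈ 8.75 m.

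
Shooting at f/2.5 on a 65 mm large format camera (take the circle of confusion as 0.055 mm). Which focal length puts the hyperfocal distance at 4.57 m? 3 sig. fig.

From H = f²/(N·c) + f, with f ≪ H: f ≈ √(H·N·c) = √(4570 × 2.5 × 0.055) = √628.38 ≈ 25.07 mm.
Exact: f² + N·c·f − N·c·H = 0 ⇒ f = (−N·c + √((N·c)² + 4·N·c·H))/2 = (−0.1375 + √2513.5)/2 ≈ 24.999 mm ≈ 25.0 mm.

25.0 mm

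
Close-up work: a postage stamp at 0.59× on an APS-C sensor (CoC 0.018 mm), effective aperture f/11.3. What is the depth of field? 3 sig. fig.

1.17 mm

At magnification m, DoF ≈ 2·N_eff·c/m² = 2 × 11.3 × 0.018 / 0.59² = 0.4068 / 0.3481 ≈ 1.17 mm.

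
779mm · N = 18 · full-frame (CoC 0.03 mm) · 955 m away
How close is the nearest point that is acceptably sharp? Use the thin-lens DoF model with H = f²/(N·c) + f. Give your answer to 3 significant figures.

516 m

Hyperfocal distance H = f²/(N·c) + f = 779²/(18 × 0.03) + 779 = 606841/0.54 + 779 ≈ 1124558.6 mm ≈ 1125 m.
Near limit Dn = s·(H − f)/(H + s − 2f) = 955000 × (1124558.6 − 779) / (1124558.6 + 955000 − 2 × 779) = 955000 × 1123779.6 / 2078000.6 ≈ 516463 mm ≈ 516 m.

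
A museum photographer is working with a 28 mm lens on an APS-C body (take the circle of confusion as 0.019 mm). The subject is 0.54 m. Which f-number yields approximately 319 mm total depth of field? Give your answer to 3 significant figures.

Write h = H − f = f²/(N·c). The thin-lens limits are Dn = s·h/(h + (s−f)) and Df = s·h/(h − (s−f)), so DoF = Df − Dn = 2·s·(s−f)·h / (h² − (s−f)²).
That is a quadratic in h: DoF·h² − 2·s·(s−f)·h − DoF·(s−f)² = 0 ⇒ h = (s−f)·(s + √(s² + DoF²)) / DoF = 512 × (540 + √(540² + 319²)) / 319 = 512 × (540 + 627.185) / 319 ≈ 1873.4 mm.
Then N = f²/(c·h) = 28² / (0.019 × 1873.4) = 784 / 35.594 ≈ 22.

f/22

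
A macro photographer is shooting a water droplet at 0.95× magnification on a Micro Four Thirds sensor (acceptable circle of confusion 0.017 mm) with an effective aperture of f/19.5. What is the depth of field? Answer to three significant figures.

At magnification m, DoF ≈ 2·N_eff·c/m² = 2 × 19.5 × 0.017 / 0.95² = 0.663 / 0.9025 ≈ 0.735 mm.

0.735 mm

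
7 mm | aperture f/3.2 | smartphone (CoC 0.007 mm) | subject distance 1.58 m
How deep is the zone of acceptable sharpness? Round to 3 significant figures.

4.71 m

Hyperfocal distance H = f²/(N·c) + f = 7²/(3.2 × 0.007) + 7 = 49/0.0224 + 7 ≈ 2194.5 mm ≈ 2.194 m.
Near limit Dn = s·(H − f)/(H + s − 2f) = 1580 × (2194.5 − 7) / (2194.5 + 1580 − 2 × 7) = 1580 × 2187.5 / 3760.5 ≈ 919.1 mm.
Far limit Df = s·(H − f)/(H − s) = 1580 × (2194.5 − 7) / (2194.5 − 1580) = 1580 × 2187.5 / 614.5 ≈ 5624.5 mm.
Depth of field = Df − Dn = 5624.5 − 919.1 ≈ 4705.4 mm ≈ 4.71 m.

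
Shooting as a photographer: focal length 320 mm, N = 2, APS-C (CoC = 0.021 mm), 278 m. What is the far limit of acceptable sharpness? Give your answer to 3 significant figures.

314 m

Hyperfocal distance H = f²/(N·c) + f = 320²/(2 × 0.021) + 320 = 102400/0.042 + 320 ≈ 2438415.2 mm ≈ 2438 m.
Far limit Df = s·(H − f)/(H − s) = 278000 × (2438415.2 − 320) / (2438415.2 − 278000) = 278000 × 2438095.2 / 2160415.2 ≈ 313732 mm ≈ 314 m.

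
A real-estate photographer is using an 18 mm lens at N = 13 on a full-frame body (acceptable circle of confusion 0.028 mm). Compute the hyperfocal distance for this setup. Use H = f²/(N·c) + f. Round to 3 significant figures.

0.908 m

Hyperfocal distance H = f²/(N·c) + f = 18²/(13 × 0.028) + 18 = 324/0.364 + 18 ≈ 908.1 mm ≈ 0.908 m.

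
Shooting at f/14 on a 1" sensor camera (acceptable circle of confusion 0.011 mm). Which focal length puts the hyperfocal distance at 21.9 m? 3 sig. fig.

From H = f²/(N·c) + f, with f ≪ H: f ≈ √(H·N·c) = √(21900 × 14 × 0.011) = √3372.6 ≈ 58.07 mm.
Exact: f² + N·c·f − N·c·H = 0 ⇒ f = (−N·c + √((N·c)² + 4·N·c·H))/2 = (−0.154 + √13490)/2 ≈ 57.997 mm ≈ 58.0 mm.

58.0 mm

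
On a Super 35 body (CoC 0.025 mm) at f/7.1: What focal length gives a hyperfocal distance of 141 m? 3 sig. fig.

From H = f²/(N·c) + f, with f ≪ H: f ≈ √(H·N·c) = √(141000 × 7.1 × 0.025) = √25028 ≈ 158.2 mm.
The +f correction barely moves this — solving exactly, f² + N·c·f − N·c·H = 0 ⇒ f = (−N·c + √((N·c)² + 4·N·c·H))/2 = (−0.1775 + √100110)/2 ≈ 158.11 mm, so f ≈ 158 mm.

158 mm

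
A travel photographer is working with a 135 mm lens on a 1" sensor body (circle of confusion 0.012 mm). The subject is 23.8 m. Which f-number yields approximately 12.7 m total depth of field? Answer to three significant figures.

Write h = H − f = f²/(N·c). The thin-lens limits are Dn = s·h/(h + (s−f)) and Df = s·h/(h − (s−f)), so DoF = Df − Dn = 2·s·(s−f)·h / (h² − (s−f)²).
That is a quadratic in h: DoF·h² − 2·s·(s−f)·h − DoF·(s−f)² = 0 ⇒ h = (s−f)·(s + √(s² + DoF²)) / DoF = 23665 × (23800 + √(23800² + 12700²)) / 12700 = 23665 × (23800 + 26976.5) / 12700 ≈ 94616 mm.
Then N = f²/(c·h) = 135² / (0.012 × 94616) = 18225 / 1135.4 ≈ 16.1.

f/16.1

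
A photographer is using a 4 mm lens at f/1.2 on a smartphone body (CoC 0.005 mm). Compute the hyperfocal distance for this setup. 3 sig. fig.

Hyperfocal distance H = f²/(N·c) + f = 4²/(1.2 × 0.005) + 4 = 16/0.006 + 4 ≈ 2670.7 mm ≈ 2.67 m.

2.67 m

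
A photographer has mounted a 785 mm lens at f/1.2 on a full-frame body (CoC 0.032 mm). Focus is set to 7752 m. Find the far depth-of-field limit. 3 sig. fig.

Hyperfocal distance H = f²/(N·c) + f = 785²/(1.2 × 0.032) + 785 = 616225/0.0384 + 785 ≈ 16048311.0 mm ≈ 16048 m.
Far limit Df = s·(H − f)/(H − s) = 7752000 × (16048311.0 − 785) / (16048311.0 − 7752000) = 7752000 × 16047526.0 / 8296311.0 ≈ 14994667 mm ≈ 15000 m.

15000 m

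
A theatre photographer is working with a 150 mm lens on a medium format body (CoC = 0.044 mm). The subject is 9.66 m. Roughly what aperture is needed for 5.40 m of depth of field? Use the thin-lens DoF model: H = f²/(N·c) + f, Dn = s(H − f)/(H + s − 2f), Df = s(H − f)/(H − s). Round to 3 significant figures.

Write h = H − f = f²/(N·c). The thin-lens limits are Dn = s·h/(h + (s−f)) and Df = s·h/(h − (s−f)), so DoF = Df − Dn = 2·s·(s−f)·h / (h² − (s−f)²).
That is a quadratic in h: DoF·h² − 2·s·(s−f)·h − DoF·(s−f)² = 0 ⇒ h = (s−f)·(s + √(s² + DoF²)) / DoF = 9510 × (9660 + √(9660² + 5400²)) / 5400 = 9510 × (9660 + 11066.9) / 5400 ≈ 36502 mm.
Then N = f²/(c·h) = 150² / (0.044 × 36502) = 22500 / 1606.1 ≈ 14.

f/14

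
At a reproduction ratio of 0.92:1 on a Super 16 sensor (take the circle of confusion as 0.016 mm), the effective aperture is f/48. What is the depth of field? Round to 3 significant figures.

At magnification m, DoF ≈ 2·N_eff·c/m² = 2 × 48 × 0.016 / 0.92² = 1.536 / 0.8464 ≈ 1.81 mm.

1.81 mm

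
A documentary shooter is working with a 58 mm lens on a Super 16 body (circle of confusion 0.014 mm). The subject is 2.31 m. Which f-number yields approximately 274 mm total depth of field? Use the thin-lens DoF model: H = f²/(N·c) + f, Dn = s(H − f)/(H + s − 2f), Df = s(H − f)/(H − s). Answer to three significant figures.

Write h = H − f = f²/(N·c). The thin-lens limits are Dn = s·h/(h + (s−f)) and Df = s·h/(h − (s−f)), so DoF = Df − Dn = 2·s·(s−f)·h / (h² − (s−f)²).
That is a quadratic in h: DoF·h² − 2·s·(s−f)·h − DoF·(s−f)² = 0 ⇒ h = (s−f)·(s + √(s² + DoF²)) / DoF = 2252 × (2310 + √(2310² + 274²)) / 274 = 2252 × (2310 + 2326.19) / 274 ≈ 38105 mm.
Then N = f²/(c·h) = 58² / (0.014 × 38105) = 3364 / 533.47 ≈ 6.31.

f/6.31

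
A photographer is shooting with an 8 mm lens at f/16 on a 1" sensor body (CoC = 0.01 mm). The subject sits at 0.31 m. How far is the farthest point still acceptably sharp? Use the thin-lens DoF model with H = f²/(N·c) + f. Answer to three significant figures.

1.27 m

Hyperfocal distance H = f²/(N·c) + f = 8²/(16 × 0.01) + 8 = 64/0.16 + 8 ≈ 408.0 mm ≈ 0.408 m.
Far limit Df = s·(H − f)/(H − s) = 310 × (408.0 − 8) / (408.0 − 310) = 310 × 400.0 / 98.0 ≈ 1265.3 mm ≈ 1.27 m.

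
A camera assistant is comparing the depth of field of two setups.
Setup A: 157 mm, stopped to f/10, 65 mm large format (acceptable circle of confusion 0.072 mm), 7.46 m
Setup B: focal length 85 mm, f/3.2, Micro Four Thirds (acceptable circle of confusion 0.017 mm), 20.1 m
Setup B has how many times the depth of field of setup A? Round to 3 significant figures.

1.86

Setup A: H = 157²/(10×0.072) + 157 ≈ 34391.7 mm; DoF = Df − Dn = 9482.9 − 6148.4 ≈ 3334.5 mm.
Setup B: H = 85²/(3.2×0.017) + 85 ≈ 132897.5 mm; DoF = Df − Dn = 23666.6 − 17467.6 ≈ 6199.0 mm.
Ratio = 6199.0 / 3334.5 ≈ 1.86.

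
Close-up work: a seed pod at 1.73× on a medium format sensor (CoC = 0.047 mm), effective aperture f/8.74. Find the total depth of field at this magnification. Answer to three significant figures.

At magnification m, DoF ≈ 2·N_eff·c/m² = 2 × 8.74 × 0.047 / 1.73² = 0.8216 / 2.993 ≈ 0.275 mm.

0.275 mm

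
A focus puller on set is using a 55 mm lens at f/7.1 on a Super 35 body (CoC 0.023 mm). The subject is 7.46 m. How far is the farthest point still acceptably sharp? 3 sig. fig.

Hyperfocal distance H = f²/(N·c) + f = 55²/(7.1 × 0.023) + 55 = 3025/0.1633 + 55 ≈ 18579.2 mm ≈ 18.58 m.
Far limit Df = s·(H − f)/(H − s) = 7460 × (18579.2 − 55) / (18579.2 − 7460) = 7460 × 18524.2 / 11119.2 ≈ 12428 mm ≈ 12.4 m.

12.4 m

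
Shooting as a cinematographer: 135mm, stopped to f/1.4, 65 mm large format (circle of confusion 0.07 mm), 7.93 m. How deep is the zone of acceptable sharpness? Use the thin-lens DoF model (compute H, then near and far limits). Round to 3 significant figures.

Hyperfocal distance H = f²/(N·c) + f = 135²/(1.4 × 0.07) + 135 = 18225/0.098 + 135 ≈ 186104.4 mm ≈ 186.1 m.
Near limit Dn = s·(H − f)/(H + s − 2f) = 7930 × (186104.4 − 135) / (186104.4 + 7930 − 2 × 135) = 7930 × 185969.4 / 193764.4 ≈ 7610.98 mm.
Far limit Df = s·(H − f)/(H − s) = 7930 × (186104.4 − 135) / (186104.4 − 7930) = 7930 × 185969.4 / 178174.4 ≈ 8276.93 mm.
Depth of field = Df − Dn = 8276.93 − 7610.98 ≈ 665.95 mm ≈ 0.666 m.

0.666 m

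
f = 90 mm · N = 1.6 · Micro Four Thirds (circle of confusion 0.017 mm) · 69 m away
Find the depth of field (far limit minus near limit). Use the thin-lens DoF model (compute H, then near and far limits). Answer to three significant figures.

33.7 m

Hyperfocal distance H = f²/(N·c) + f = 90²/(1.6 × 0.017) + 90 = 8100/0.0272 + 90 ≈ 297884.1 mm ≈ 297.9 m.
Near limit Dn = s·(H − f)/(H + s − 2f) = 69000 × (297884.1 − 90) / (297884.1 + 69000 − 2 × 90) = 69000 × 297794.1 / 366704.1 ≈ 56034 mm.
Far limit Df = s·(H − f)/(H − s) = 69000 × (297884.1 − 90) / (297884.1 − 69000) = 69000 × 297794.1 / 228884.1 ≈ 89774 mm.
Depth of field = Df − Dn = 89774 − 56034 ≈ 33740 mm ≈ 33.7 m.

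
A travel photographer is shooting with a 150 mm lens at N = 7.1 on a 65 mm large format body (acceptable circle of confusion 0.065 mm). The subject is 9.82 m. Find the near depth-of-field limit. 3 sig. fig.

Hyperfocal distance H = f²/(N·c) + f = 150²/(7.1 × 0.065) + 150 = 22500/0.4615 + 150 ≈ 48904.1 mm ≈ 48.90 m.
Near limit Dn = s·(H − f)/(H + s − 2f) = 9820 × (48904.1 − 150) / (48904.1 + 9820 − 2 × 150) = 9820 × 48754.1 / 58424.1 ≈ 8194.7 mm ≈ 8.19 m.

8.19 m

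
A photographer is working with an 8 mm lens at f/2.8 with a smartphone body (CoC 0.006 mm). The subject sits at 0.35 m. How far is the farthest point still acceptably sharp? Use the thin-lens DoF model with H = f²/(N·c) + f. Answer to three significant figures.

385 mm

Hyperfocal distance H = f²/(N·c) + f = 8²/(2.8 × 0.006) + 8 = 64/0.0168 + 8 ≈ 3817.5 mm ≈ 3.818 m.
Far limit Df = s·(H − f)/(H − s) = 350 × (3817.5 − 8) / (3817.5 − 350) = 350 × 3809.5 / 3467.5 ≈ 384.52 mm.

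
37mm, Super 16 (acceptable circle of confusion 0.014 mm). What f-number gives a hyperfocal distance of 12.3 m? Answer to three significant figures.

Rearrange H = f²/(N·c) + f for N: N = f² / ((H − f)·c).
N = 37² / ((12300 − 37) × 0.014) = 1369 / 171.7 ≈ 7.97.

f/7.97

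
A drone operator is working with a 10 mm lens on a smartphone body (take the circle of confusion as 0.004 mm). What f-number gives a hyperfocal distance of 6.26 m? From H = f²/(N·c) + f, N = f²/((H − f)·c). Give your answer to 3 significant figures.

Rearrange H = f²/(N·c) + f for N: N = f² / ((H − f)·c).
N = 10² / ((6260 − 10) × 0.004) = 100 / 25.00 ≈ 4.

f/4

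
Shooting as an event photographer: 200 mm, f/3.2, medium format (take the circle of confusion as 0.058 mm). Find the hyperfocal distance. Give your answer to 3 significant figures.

216 m

Hyperfocal distance H = f²/(N·c) + f = 200²/(3.2 × 0.058) + 200 = 40000/0.1856 + 200 ≈ 215717.2 mm ≈ 216 m.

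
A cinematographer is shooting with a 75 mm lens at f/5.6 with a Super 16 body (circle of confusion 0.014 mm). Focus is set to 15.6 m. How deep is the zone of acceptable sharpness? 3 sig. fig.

Hyperfocal distance H = f²/(N·c) + f = 75²/(5.6 × 0.014) + 75 = 5625/0.0784 + 75 ≈ 71822.4 mm ≈ 71.82 m.
Near limit Dn = s·(H − f)/(H + s − 2f) = 15600 × (71822.4 − 75) / (71822.4 + 15600 − 2 × 75) = 15600 × 71747.4 / 87272.4 ≈ 12824.9 mm.
Far limit Df = s·(H − f)/(H − s) = 15600 × (71822.4 − 75) / (71822.4 − 15600) = 15600 × 71747.4 / 56222.4 ≈ 19907.7 mm.
Depth of field = Df − Dn = 19907.7 − 12824.9 ≈ 7082.8 mm ≈ 7.08 m.

7.08 m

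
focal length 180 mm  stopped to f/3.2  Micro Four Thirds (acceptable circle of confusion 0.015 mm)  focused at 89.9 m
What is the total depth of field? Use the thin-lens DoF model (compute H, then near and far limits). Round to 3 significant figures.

24.3 m

Hyperfocal distance H = f²/(N·c) + f = 180²/(3.2 × 0.015) + 180 = 32400/0.048 + 180 ≈ 675180.0 mm ≈ 675.2 m.
Near limit Dn = s·(H − f)/(H + s − 2f) = 89900 × (675180.0 − 180) / (675180.0 + 89900 − 2 × 180) = 89900 × 675000.0 / 764720.0 ≈ 79353 mm.
Far limit Df = s·(H − f)/(H − s) = 89900 × (675180.0 − 180) / (675180.0 − 89900) = 89900 × 675000.0 / 585280.0 ≈ 103681 mm.
Depth of field = Df − Dn = 103681 − 79353 ≈ 24328 mm ≈ 24.3 m.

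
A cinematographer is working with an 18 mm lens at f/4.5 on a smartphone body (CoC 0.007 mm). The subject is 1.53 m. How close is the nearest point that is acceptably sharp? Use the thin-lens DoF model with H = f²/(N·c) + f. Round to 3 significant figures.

1.33 m

Hyperfocal distance H = f²/(N·c) + f = 18²/(4.5 × 0.007) + 18 = 324/0.0315 + 18 ≈ 10303.7 mm ≈ 10.30 m.
Near limit Dn = s·(H − f)/(H + s − 2f) = 1530 × (10303.7 − 18) / (10303.7 + 1530 − 2 × 18) = 1530 × 10285.7 / 11797.7 ≈ 1333.9 mm ≈ 1.33 m.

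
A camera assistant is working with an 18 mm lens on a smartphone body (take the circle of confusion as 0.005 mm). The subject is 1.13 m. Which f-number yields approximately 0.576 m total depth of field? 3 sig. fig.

Write h = H − f = f²/(N·c). The thin-lens limits are Dn = s·h/(h + (s−f)) and Df = s·h/(h − (s−f)), so DoF = Df − Dn = 2·s·(s−f)·h / (h² − (s−f)²).
That is a quadratic in h: DoF·h² − 2·s·(s−f)·h − DoF·(s−f)² = 0 ⇒ h = (s−f)·(s + √(s² + DoF²)) / DoF = 1112 × (1130 + √(1130² + 576²)) / 576 = 1112 × (1130 + 1268.34) / 576 ≈ 4630.1 mm.
Then N = f²/(c·h) = 18² / (0.005 × 4630.1) = 324 / 23.151 ≈ 14.

f/14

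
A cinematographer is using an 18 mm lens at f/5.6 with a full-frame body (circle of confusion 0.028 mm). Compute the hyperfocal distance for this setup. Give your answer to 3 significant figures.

Hyperfocal distance H = f²/(N·c) + f = 18²/(5.6 × 0.028) + 18 = 324/0.1568 + 18 ≈ 2084.3 mm ≈ 2.08 m.

2.08 m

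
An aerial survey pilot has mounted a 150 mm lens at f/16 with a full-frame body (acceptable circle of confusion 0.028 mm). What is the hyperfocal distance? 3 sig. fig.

Hyperfocal distance H = f²/(N·c) + f = 150²/(16 × 0.028) + 150 = 22500/0.448 + 150 ≈ 50373.2 mm ≈ 50.4 m.

50.4 m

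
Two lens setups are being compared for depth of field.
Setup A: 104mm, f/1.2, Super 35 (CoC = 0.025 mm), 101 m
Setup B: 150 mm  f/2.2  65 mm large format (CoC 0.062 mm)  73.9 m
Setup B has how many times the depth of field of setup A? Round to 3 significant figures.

1.35

Setup A: H = 104²/(1.2×0.025) + 104 ≈ 360637.3 mm; DoF = Df − Dn = 140249 − 78915 ≈ 61334 mm.
Setup B: H = 150²/(2.2×0.062) + 150 ≈ 165106.0 mm; DoF = Df − Dn = 133656 − 51068 ≈ 82588 mm.
Ratio = 82588 / 61334 ≈ 1.35.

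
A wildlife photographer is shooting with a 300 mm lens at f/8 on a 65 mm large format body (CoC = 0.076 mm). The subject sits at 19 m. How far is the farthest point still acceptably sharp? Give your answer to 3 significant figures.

21.7 m

Hyperfocal distance H = f²/(N·c) + f = 300²/(8 × 0.076) + 300 = 90000/0.608 + 300 ≈ 148326.3 mm ≈ 148.3 m.
Far limit Df = s·(H − f)/(H − s) = 19000 × (148326.3 − 300) / (148326.3 − 19000) = 19000 × 148026.3 / 129326.3 ≈ 21747 mm ≈ 21.7 m.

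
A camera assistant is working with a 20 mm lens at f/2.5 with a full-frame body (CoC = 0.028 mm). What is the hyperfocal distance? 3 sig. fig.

Hyperfocal distance H = f²/(N·c) + f = 20²/(2.5 × 0.028) + 20 = 400/0.07 + 20 ≈ 5734.3 mm ≈ 5.73 m.

5.73 m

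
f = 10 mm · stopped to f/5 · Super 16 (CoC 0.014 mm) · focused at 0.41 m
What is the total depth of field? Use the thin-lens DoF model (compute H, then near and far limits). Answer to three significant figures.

Hyperfocal distance H = f²/(N·c) + f = 10²/(5 × 0.014) + 10 = 100/0.07 + 10 ≈ 1438.6 mm ≈ 1.439 m.
Near limit Dn = s·(H − f)/(H + s − 2f) = 410 × (1438.6 − 10) / (1438.6 + 410 − 2 × 10) = 410 × 1428.6 / 1828.6 ≈ 320.31 mm.
Far limit Df = s·(H − f)/(H − s) = 410 × (1438.6 − 10) / (1438.6 − 410) = 410 × 1428.6 / 1028.6 ≈ 569.44 mm.
Depth of field = Df − Dn = 569.44 − 320.31 ≈ 249.13 mm.

249 mm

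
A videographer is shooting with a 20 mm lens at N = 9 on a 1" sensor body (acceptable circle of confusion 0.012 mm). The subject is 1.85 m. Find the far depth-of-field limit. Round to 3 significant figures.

3.66 m

Hyperfocal distance H = f²/(N·c) + f = 20²/(9 × 0.012) + 20 = 400/0.108 + 20 ≈ 3723.7 mm ≈ 3.724 m.
Far limit Df = s·(H − f)/(H − s) = 1850 × (3723.7 − 20) / (3723.7 − 1850) = 1850 × 3703.7 / 1873.7 ≈ 3656.8 mm ≈ 3.66 m.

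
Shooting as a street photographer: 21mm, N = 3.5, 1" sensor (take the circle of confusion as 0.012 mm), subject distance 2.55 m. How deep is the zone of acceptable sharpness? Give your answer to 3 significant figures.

1.30 m

Hyperfocal distance H = f²/(N·c) + f = 21²/(3.5 × 0.012) + 21 = 441/0.042 + 21 ≈ 10521.0 mm ≈ 10.52 m.
Near limit Dn = s·(H − f)/(H + s − 2f) = 2550 × (10521.0 − 21) / (10521.0 + 2550 − 2 × 21) = 2550 × 10500.0 / 13029.0 ≈ 2055.0 mm.
Far limit Df = s·(H − f)/(H − s) = 2550 × (10521.0 − 21) / (10521.0 − 2550) = 2550 × 10500.0 / 7971.0 ≈ 3359.1 mm.
Depth of field = Df − Dn = 3359.1 − 2055.0 ≈ 1304.1 mm ≈ 1.30 m.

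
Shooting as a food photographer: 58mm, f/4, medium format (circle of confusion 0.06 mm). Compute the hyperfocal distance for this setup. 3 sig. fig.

Hyperfocal distance H = f²/(N·c) + f = 58²/(4 × 0.06) + 58 = 3364/0.24 + 58 ≈ 14074.7 mm ≈ 14.1 m.

14.1 m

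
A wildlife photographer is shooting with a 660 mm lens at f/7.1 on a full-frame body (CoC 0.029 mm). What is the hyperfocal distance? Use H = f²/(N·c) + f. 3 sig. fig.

Hyperfocal distance H = f²/(N·c) + f = 660²/(7.1 × 0.029) + 660 = 435600/0.2059 + 660 ≈ 2116250.1 mm ≈ 2120 m.

2120 m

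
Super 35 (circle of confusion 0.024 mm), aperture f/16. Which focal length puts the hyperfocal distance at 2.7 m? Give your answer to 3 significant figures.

32.0 mm

From H = f²/(N·c) + f, with f ≪ H: f ≈ √(H·N·c) = √(2700 × 16 × 0.024) = √1036.8 ≈ 32.20 mm.
Exact: f² + N·c·f − N·c·H = 0 ⇒ f = (−N·c + √((N·c)² + 4·N·c·H))/2 = (−0.384 + √4147.3)/2 ≈ 32.008 mm ≈ 32.0 mm.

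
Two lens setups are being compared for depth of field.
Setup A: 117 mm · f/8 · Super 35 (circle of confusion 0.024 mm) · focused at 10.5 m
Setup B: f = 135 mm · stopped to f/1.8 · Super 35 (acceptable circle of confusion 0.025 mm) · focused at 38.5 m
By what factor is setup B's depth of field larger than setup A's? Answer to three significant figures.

2.36

Setup A: H = 117²/(8×0.024) + 117 ≈ 71413.9 mm; DoF = Df − Dn = 12289.8 − 9165.3 ≈ 3124.5 mm.
Setup B: H = 135²/(1.8×0.025) + 135 ≈ 405135.0 mm; DoF = Df − Dn = 42528.7 − 35168.5 ≈ 7360.2 mm.
Ratio = 7360.2 / 3124.5 ≈ 2.36.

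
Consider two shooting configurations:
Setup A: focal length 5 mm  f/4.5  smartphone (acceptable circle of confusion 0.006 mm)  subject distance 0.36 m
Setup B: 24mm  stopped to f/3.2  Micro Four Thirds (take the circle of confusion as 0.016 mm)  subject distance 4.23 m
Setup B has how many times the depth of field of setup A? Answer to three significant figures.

Setup A: H = 5²/(4.5×0.006) + 5 ≈ 930.9 mm; DoF = Df − Dn = 583.85 − 260.23 ≈ 323.62 mm.
Setup B: H = 24²/(3.2×0.016) + 24 ≈ 11274.0 mm; DoF = Df − Dn = 6755.7 − 3078.9 ≈ 3676.8 mm.
Ratio = 3676.8 / 323.62 ≈ 11.4.

11.4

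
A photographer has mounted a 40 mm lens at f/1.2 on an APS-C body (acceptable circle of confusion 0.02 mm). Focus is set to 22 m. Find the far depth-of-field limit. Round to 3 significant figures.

32.8 m

Hyperfocal distance H = f²/(N·c) + f = 40²/(1.2 × 0.02) + 40 = 1600/0.024 + 40 ≈ 66706.7 mm ≈ 66.71 m.
Far limit Df = s·(H − f)/(H − s) = 22000 × (66706.7 − 40) / (66706.7 − 22000) = 22000 × 66666.7 / 44706.7 ≈ 32806 mm ≈ 32.8 m.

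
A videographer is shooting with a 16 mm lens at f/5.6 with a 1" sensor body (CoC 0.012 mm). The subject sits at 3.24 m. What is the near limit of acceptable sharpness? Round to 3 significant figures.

Hyperfocal distance H = f²/(N·c) + f = 16²/(5.6 × 0.012) + 16 = 256/0.0672 + 16 ≈ 3825.5 mm ≈ 3.826 m.
Near limit Dn = s·(H − f)/(H + s − 2f) = 3240 × (3825.5 − 16) / (3825.5 + 3240 − 2 × 16) = 3240 × 3809.5 / 7033.5 ≈ 1754.9 mm ≈ 1.75 m.

1.75 m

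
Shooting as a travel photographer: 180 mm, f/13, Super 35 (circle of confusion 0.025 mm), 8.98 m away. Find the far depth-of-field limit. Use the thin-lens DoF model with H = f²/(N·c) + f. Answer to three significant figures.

9.85 m

Hyperfocal distance H = f²/(N·c) + f = 180²/(13 × 0.025) + 180 = 32400/0.325 + 180 ≈ 99872.3 mm ≈ 99.87 m.
Far limit Df = s·(H − f)/(H − s) = 8980 × (99872.3 − 180) / (99872.3 − 8980) = 8980 × 99692.3 / 90892.3 ≈ 9849.4 mm ≈ 9.85 m.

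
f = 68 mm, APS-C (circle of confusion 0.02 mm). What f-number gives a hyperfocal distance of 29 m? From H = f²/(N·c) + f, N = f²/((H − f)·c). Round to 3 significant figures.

f/7.99

Rearrange H = f²/(N·c) + f for N: N = f² / ((H − f)·c).
N = 68² / ((29000 − 68) × 0.02) = 4624 / 578.6 ≈ 7.99.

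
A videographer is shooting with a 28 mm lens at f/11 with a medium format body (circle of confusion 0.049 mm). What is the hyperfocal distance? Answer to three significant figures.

1.48 m

Hyperfocal distance H = f²/(N·c) + f = 28²/(11 × 0.049) + 28 = 784/0.539 + 28 ≈ 1482.5 mm ≈ 1.48 m.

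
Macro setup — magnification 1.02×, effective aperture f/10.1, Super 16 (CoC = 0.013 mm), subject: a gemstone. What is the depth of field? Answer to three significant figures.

At magnification m, DoF ≈ 2·N_eff·c/m² = 2 × 10.1 × 0.013 / 1.02² = 0.2626 / 1.04 ≈ 0.252 mm.

0.252 mm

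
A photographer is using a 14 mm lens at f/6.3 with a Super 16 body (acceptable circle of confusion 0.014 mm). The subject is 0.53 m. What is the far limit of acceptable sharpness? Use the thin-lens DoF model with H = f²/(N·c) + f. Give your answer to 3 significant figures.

Hyperfocal distance H = f²/(N·c) + f = 14²/(6.3 × 0.014) + 14 = 196/0.0882 + 14 ≈ 2236.2 mm ≈ 2.236 m.
Far limit Df = s·(H − f)/(H − s) = 530 × (2236.2 − 14) / (2236.2 − 530) = 530 × 2222.2 / 1706.2 ≈ 690.28 mm ≈ 0.690 m.

0.690 m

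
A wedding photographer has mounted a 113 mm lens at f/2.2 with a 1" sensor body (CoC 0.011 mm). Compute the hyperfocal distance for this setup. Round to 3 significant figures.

528 m

Hyperfocal distance H = f²/(N·c) + f = 113²/(2.2 × 0.011) + 113 = 12769/0.0242 + 113 ≈ 527757.6 mm ≈ 528 m.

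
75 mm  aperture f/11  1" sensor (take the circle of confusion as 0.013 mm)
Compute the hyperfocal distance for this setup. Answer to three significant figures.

39.4 m

Hyperfocal distance H = f²/(N·c) + f = 75²/(11 × 0.013) + 75 = 5625/0.143 + 75 ≈ 39410.7 mm ≈ 39.4 m.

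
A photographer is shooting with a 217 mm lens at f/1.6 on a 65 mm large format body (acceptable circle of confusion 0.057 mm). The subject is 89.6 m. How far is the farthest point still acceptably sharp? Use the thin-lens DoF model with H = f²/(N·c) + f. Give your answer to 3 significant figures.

Hyperfocal distance H = f²/(N·c) + f = 217²/(1.6 × 0.057) + 217 = 47089/0.0912 + 217 ≈ 516543.8 mm ≈ 516.5 m.
Far limit Df = s·(H − f)/(H − s) = 89600 × (516543.8 − 217) / (516543.8 − 89600) = 89600 × 516326.8 / 426943.8 ≈ 108358 mm ≈ 108 m.

108 m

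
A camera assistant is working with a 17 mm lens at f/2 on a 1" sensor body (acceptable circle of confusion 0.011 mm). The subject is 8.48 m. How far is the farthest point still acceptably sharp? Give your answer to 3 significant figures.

23.8 m

Hyperfocal distance H = f²/(N·c) + f = 17²/(2 × 0.011) + 17 = 289/0.022 + 17 ≈ 13153.4 mm ≈ 13.15 m.
Far limit Df = s·(H − f)/(H − s) = 8480 × (13153.4 − 17) / (13153.4 − 8480) = 8480 × 13136.4 / 4673.4 ≈ 23836 mm ≈ 23.8 m.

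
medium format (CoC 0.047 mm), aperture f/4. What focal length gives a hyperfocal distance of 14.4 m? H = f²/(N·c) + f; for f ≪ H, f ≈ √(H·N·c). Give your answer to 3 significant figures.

From H = f²/(N·c) + f, with f ≪ H: f ≈ √(H·N·c) = √(14400 × 4 × 0.047) = √2707.2 ≈ 52.03 mm.
Exact: f² + N·c·f − N·c·H = 0 ⇒ f = (−N·c + √((N·c)² + 4·N·c·H))/2 = (−0.188 + √10829)/2 ≈ 51.937 mm ≈ 51.9 mm.

51.9 mm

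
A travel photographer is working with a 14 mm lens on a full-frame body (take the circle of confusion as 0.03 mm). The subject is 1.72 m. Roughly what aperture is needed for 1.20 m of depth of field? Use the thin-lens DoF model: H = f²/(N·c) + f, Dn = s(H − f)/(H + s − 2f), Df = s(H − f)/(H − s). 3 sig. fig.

f/1.20

Write h = H − f = f²/(N·c). The thin-lens limits are Dn = s·h/(h + (s−f)) and Df = s·h/(h − (s−f)), so DoF = Df − Dn = 2·s·(s−f)·h / (h² − (s−f)²).
That is a quadratic in h: DoF·h² − 2·s·(s−f)·h − DoF·(s−f)² = 0 ⇒ h = (s−f)·(s + √(s² + DoF²)) / DoF = 1706 × (1720 + √(1720² + 1200²)) / 1200 = 1706 × (1720 + 2097.24) / 1200 ≈ 5426.8 mm.
Then N = f²/(c·h) = 14² / (0.03 × 5426.8) = 196 / 162.81 ≈ 1.20.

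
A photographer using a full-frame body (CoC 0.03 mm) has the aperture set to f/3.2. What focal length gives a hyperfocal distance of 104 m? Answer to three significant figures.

99.9 mm

From H = f²/(N·c) + f, with f ≪ H: f ≈ √(H·N·c) = √(104000 × 3.2 × 0.03) = √9984.0 ≈ 99.92 mm.
The +f correction barely moves this — solving exactly, f² + N·c·f − N·c·H = 0 ⇒ f = (−N·c + √((N·c)² + 4·N·c·H))/2 = (−0.096 + √39936)/2 ≈ 99.872 mm, so f ≈ 99.9 mm.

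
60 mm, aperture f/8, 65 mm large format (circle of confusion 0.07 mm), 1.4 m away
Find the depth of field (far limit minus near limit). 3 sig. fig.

Hyperfocal distance H = f²/(N·c) + f = 60²/(8 × 0.07) + 60 = 3600/0.56 + 60 ≈ 6488.6 mm ≈ 6.489 m.
Near limit Dn = s·(H − f)/(H + s − 2f) = 1400 × (6488.6 − 60) / (6488.6 + 1400 − 2 × 60) = 1400 × 6428.6 / 7768.6 ≈ 1158.51 mm.
Far limit Df = s·(H − f)/(H − s) = 1400 × (6488.6 − 60) / (6488.6 − 1400) = 1400 × 6428.6 / 5088.6 ≈ 1768.67 mm.
Depth of field = Df − Dn = 1768.67 − 1158.51 ≈ 610.16 mm ≈ 0.610 m.

0.610 m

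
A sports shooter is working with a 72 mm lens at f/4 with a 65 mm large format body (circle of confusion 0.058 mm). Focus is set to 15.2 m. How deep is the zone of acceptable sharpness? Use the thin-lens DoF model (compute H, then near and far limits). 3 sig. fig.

38.0 m

Hyperfocal distance H = f²/(N·c) + f = 72²/(4 × 0.058) + 72 = 5184/0.232 + 72 ≈ 22416.8 mm ≈ 22.42 m.
Near limit Dn = s·(H − f)/(H + s − 2f) = 15200 × (22416.8 − 72) / (22416.8 + 15200 − 2 × 72) = 15200 × 22344.8 / 37472.8 ≈ 9064 mm.
Far limit Df = s·(H − f)/(H − s) = 15200 × (22416.8 − 72) / (22416.8 − 15200) = 15200 × 22344.8 / 7216.8 ≈ 47062 mm.
Depth of field = Df − Dn = 47062 − 9064 ≈ 37998 mm ≈ 38.0 m.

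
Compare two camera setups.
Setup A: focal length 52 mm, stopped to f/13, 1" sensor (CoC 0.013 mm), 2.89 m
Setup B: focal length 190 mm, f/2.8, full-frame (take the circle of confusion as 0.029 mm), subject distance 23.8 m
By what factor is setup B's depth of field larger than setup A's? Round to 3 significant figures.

2.39

Setup A: H = 52²/(13×0.013) + 52 ≈ 16052.0 mm; DoF = Df − Dn = 3513.1 − 2454.6 ≈ 1058.5 mm.
Setup B: H = 190²/(2.8×0.029) + 190 ≈ 444771.3 mm; DoF = Df − Dn = 25134.8 − 22599.8 ≈ 2535.0 mm.
Ratio = 2535.0 / 1058.5 ≈ 2.39.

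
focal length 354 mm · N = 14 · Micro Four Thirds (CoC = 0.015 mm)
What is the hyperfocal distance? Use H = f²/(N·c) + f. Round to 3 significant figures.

Hyperfocal distance H = f²/(N·c) + f = 354²/(14 × 0.015) + 354 = 125316/0.21 + 354 ≈ 597096.9 mm ≈ 597 m.

597 m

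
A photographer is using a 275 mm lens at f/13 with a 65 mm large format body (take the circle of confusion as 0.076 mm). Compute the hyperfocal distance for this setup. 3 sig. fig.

76.8 m

Hyperfocal distance H = f²/(N·c) + f = 275²/(13 × 0.076) + 275 = 75625/0.988 + 275 ≈ 76818.5 mm ≈ 76.8 m.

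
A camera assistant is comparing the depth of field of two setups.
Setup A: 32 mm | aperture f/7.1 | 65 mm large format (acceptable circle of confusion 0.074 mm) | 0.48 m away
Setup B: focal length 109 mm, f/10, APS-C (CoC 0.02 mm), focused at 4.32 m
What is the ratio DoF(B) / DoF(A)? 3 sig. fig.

2.64

Setup A: H = 32²/(7.1×0.074) + 32 ≈ 1981.0 mm; DoF = Df − Dn = 623.27 − 390.29 ≈ 232.98 mm.
Setup B: H = 109²/(10×0.02) + 109 ≈ 59514.0 mm; DoF = Df − Dn = 4649.59 − 4034.04 ≈ 615.55 mm.
Ratio = 615.55 / 232.98 ≈ 2.64.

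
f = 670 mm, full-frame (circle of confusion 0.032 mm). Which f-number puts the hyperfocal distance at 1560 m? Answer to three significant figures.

Rearrange H = f²/(N·c) + f for N: N = f² / ((H − f)·c).
N = 670² / ((1560000 − 670) × 0.032) = 448900 / 49899 ≈ 9.

f/9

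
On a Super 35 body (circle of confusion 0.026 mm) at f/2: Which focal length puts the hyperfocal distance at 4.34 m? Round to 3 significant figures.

15.0 mm

From H = f²/(N·c) + f, with f ≪ H: f ≈ √(H·N·c) = √(4340 × 2 × 0.026) = √225.68 ≈ 15.02 mm.
The +f correction barely moves this — solving exactly, f² + N·c·f − N·c·H = 0 ⇒ f = (−N·c + √((N·c)² + 4·N·c·H))/2 = (−0.052 + √902.72)/2 ≈ 14.997 mm, so f ≈ 15.0 mm.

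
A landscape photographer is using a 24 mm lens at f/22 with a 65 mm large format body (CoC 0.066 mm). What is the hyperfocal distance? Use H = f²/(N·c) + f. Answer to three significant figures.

421 mm

Hyperfocal distance H = f²/(N·c) + f = 24²/(22 × 0.066) + 24 = 576/1.452 + 24 ≈ 420.7 mm ≈ 0.421 m.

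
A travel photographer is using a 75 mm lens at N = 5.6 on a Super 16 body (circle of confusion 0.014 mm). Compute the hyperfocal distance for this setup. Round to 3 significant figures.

71.8 m

Hyperfocal distance H = f²/(N·c) + f = 75²/(5.6 × 0.014) + 75 = 5625/0.0784 + 75 ≈ 71822.4 mm ≈ 71.8 m.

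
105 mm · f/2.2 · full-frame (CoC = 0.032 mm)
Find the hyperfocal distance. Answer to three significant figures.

Hyperfocal distance H = f²/(N·c) + f = 105²/(2.2 × 0.032) + 105 = 11025/0.0704 + 105 ≈ 156710.1 mm ≈ 157 m.

157 m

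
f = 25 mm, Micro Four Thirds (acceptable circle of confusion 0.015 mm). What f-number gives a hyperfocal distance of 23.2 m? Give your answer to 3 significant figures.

f/1.80

Rearrange H = f²/(N·c) + f for N: N = f² / ((H − f)·c).
N = 25² / ((23200 − 25) × 0.015) = 625 / 347.6 ≈ 1.80.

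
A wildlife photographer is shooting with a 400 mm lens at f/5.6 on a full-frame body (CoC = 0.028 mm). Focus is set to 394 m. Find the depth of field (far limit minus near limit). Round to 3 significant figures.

357 m

Hyperfocal distance H = f²/(N·c) + f = 400²/(5.6 × 0.028) + 400 = 160000/0.1568 + 400 ≈ 1020808.2 mm ≈ 1021 m.
Near limit Dn = s·(H − f)/(H + s − 2f) = 394000 × (1020808.2 − 400) / (1020808.2 + 394000 − 2 × 400) = 394000 × 1020408.2 / 1414008.2 ≈ 284327 mm.
Far limit Df = s·(H − f)/(H − s) = 394000 × (1020808.2 − 400) / (1020808.2 − 394000) = 394000 × 1020408.2 / 626808.2 ≈ 641410 mm.
Depth of field = Df − Dn = 641410 − 284327 ≈ 357083 mm ≈ 357 m.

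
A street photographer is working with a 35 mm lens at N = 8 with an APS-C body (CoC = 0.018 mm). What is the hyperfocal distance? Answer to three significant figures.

8.54 m

Hyperfocal distance H = f²/(N·c) + f = 35²/(8 × 0.018) + 35 = 1225/0.144 + 35 ≈ 8541.9 mm ≈ 8.54 m.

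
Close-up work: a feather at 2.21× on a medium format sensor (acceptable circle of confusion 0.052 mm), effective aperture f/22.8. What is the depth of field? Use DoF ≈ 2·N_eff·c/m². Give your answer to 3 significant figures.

0.485 mm

At magnification m, DoF ≈ 2·N_eff·c/m² = 2 × 22.8 × 0.052 / 2.21² = 2.371 / 4.884 ≈ 0.485 mm.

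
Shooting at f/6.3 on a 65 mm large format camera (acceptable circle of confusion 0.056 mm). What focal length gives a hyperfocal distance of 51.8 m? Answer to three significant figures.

135 mm

From H = f²/(N·c) + f, with f ≪ H: f ≈ √(H·N·c) = √(51800 × 6.3 × 0.056) = √18275 ≈ 135.2 mm.
The +f correction barely moves this — solving exactly, f² + N·c·f − N·c·H = 0 ⇒ f = (−N·c + √((N·c)² + 4·N·c·H))/2 = (−0.3528 + √73100)/2 ≈ 135.01 mm, so f ≈ 135 mm.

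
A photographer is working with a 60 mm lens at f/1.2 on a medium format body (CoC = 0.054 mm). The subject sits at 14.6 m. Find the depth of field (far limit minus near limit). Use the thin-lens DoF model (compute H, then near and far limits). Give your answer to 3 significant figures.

Hyperfocal distance H = f²/(N·c) + f = 60²/(1.2 × 0.054) + 60 = 3600/0.0648 + 60 ≈ 55615.6 mm ≈ 55.62 m.
Near limit Dn = s·(H − f)/(H + s − 2f) = 14600 × (55615.6 − 60) / (55615.6 + 14600 − 2 × 60) = 14600 × 55555.6 / 70095.6 ≈ 11571.5 mm.
Far limit Df = s·(H − f)/(H − s) = 14600 × (55615.6 − 60) / (55615.6 − 14600) = 14600 × 55555.6 / 41015.6 ≈ 19775.7 mm.
Depth of field = Df − Dn = 19775.7 − 11571.5 ≈ 8204.2 mm ≈ 8.20 m.

8.20 m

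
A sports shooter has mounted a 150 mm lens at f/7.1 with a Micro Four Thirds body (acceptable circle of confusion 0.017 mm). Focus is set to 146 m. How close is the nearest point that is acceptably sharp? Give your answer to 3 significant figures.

Hyperfocal distance H = f²/(N·c) + f = 150²/(7.1 × 0.017) + 150 = 22500/0.1207 + 150 ≈ 186562.6 mm ≈ 186.6 m.
Near limit Dn = s·(H − f)/(H + s − 2f) = 146000 × (186562.6 − 150) / (186562.6 + 146000 − 2 × 150) = 146000 × 186412.6 / 332262.6 ≈ 81912 mm ≈ 81.9 m.

81.9 m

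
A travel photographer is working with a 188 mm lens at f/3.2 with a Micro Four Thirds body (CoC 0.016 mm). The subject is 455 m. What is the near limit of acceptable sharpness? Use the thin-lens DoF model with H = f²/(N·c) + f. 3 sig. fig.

Hyperfocal distance H = f²/(N·c) + f = 188²/(3.2 × 0.016) + 188 = 35344/0.0512 + 188 ≈ 690500.5 mm ≈ 690.5 m.
Near limit Dn = s·(H − f)/(H + s − 2f) = 455000 × (690500.5 − 188) / (690500.5 + 455000 − 2 × 188) = 455000 × 690312.5 / 1145124.5 ≈ 274286 mm ≈ 274 m.

274 m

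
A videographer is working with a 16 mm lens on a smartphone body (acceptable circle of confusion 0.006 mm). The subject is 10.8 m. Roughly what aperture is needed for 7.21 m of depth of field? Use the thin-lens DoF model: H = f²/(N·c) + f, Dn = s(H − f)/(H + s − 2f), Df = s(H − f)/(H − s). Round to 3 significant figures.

f/1.20

Write h = H − f = f²/(N·c). The thin-lens limits are Dn = s·h/(h + (s−f)) and Df = s·h/(h − (s−f)), so DoF = Df − Dn = 2·s·(s−f)·h / (h² − (s−f)²).
That is a quadratic in h: DoF·h² − 2·s·(s−f)·h − DoF·(s−f)² = 0 ⇒ h = (s−f)·(s + √(s² + DoF²)) / DoF = 10784 × (10800 + √(10800² + 7210²)) / 7210 = 10784 × (10800 + 12985.5) / 7210 ≈ 35576 mm.
Then N = f²/(c·h) = 16² / (0.006 × 35576) = 256 / 213.46 ≈ 1.20.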